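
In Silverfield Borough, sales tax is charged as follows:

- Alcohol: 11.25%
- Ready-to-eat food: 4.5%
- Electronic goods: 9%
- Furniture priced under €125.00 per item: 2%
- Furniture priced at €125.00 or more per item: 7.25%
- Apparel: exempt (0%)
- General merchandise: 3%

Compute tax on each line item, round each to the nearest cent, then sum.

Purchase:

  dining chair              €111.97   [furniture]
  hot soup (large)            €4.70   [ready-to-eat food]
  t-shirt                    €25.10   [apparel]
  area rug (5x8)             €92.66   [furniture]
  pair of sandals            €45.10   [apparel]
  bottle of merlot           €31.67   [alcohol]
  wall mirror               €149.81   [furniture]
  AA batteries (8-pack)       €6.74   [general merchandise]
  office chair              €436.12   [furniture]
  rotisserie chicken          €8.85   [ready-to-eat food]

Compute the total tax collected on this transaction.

€50.94

Dining chair €111.97: furniture, under €125.00 → 2% → €2.24
Hot soup (large) €4.70: ready-to-eat food → 4.5% → €0.21
T-shirt €25.10: apparel → 0% → €0.00
Area rug (5x8) €92.66: furniture, under €125.00 → 2% → €1.85
Pair of sandals €45.10: apparel → 0% → €0.00
Bottle of merlot €31.67: alcohol → 11.25% → €3.56
Wall mirror €149.81: furniture, €125.00 or more → 7.25% → €10.86
AA batteries (8-pack) €6.74: general merchandise → 3% → €0.20
Office chair €436.12: furniture, €125.00 or more → 7.25% → €31.62
Rotisserie chicken €8.85: ready-to-eat food → 4.5% → €0.40
Total tax = €2.24 + €0.21 + €1.85 + €3.56 + €10.86 + €0.20 + €31.62 + €0.40 = €50.94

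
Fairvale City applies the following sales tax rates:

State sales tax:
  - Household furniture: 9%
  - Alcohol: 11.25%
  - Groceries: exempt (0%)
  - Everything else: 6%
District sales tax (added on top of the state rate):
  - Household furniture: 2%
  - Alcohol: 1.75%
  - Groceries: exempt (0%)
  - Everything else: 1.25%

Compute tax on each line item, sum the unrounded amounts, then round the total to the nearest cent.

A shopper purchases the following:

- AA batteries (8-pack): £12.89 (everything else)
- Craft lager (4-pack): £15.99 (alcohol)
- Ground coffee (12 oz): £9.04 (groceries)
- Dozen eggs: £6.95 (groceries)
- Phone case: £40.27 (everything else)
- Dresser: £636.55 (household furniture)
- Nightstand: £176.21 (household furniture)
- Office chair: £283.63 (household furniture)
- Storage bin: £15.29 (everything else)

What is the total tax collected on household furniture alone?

Dresser £636.55: household furniture → 9% + 2% district = 11% → £70.0205
Nightstand £176.21: household furniture → 9% + 2% district = 11% → £19.3831
Office chair £283.63: household furniture → 9% + 2% district = 11% → £31.1993
Tax on household furniture: unrounded sum = £120.6029 → £120.60

£120.60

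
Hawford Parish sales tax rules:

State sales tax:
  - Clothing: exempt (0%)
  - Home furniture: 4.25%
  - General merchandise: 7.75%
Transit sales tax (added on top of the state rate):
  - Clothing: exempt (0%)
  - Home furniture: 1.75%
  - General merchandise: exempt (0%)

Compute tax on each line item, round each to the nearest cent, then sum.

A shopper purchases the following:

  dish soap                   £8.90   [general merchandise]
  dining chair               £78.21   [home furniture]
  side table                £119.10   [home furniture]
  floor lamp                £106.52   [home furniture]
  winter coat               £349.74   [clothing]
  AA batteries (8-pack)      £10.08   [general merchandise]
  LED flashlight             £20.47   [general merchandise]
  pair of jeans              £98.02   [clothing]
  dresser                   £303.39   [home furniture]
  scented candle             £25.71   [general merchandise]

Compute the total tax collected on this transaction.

Dish soap £8.90: general merchandise → 7.75% + 0% transit = 7.75% → £0.69
Dining chair £78.21: home furniture → 4.25% + 1.75% transit = 6% → £4.69
Side table £119.10: home furniture → 4.25% + 1.75% transit = 6% → £7.15
Floor lamp £106.52: home furniture → 4.25% + 1.75% transit = 6% → £6.39
Winter coat £349.74: clothing → 0% + 0% transit = 0% → £0.00
AA batteries (8-pack) £10.08: general merchandise → 7.75% + 0% transit = 7.75% → £0.78
LED flashlight £20.47: general merchandise → 7.75% + 0% transit = 7.75% → £1.59
Pair of jeans £98.02: clothing → 0% + 0% transit = 0% → £0.00
Dresser £303.39: home furniture → 4.25% + 1.75% transit = 6% → £18.20
Scented candle £25.71: general merchandise → 7.75% + 0% transit = 7.75% → £1.99
Total tax = £0.69 + £4.69 + £7.15 + £6.39 + £0.78 + £1.59 + £18.20 + £1.99 = £41.48

£41.48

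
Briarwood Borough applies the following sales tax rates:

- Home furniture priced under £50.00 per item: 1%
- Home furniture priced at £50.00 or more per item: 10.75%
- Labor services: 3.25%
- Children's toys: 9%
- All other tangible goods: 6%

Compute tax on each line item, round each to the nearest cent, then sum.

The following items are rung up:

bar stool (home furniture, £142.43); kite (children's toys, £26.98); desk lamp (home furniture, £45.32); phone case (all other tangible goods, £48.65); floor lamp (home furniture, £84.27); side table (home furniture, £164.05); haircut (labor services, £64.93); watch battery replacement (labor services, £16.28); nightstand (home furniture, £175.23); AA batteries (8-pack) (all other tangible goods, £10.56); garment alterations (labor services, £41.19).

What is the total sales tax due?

Bar stool £142.43: home furniture, £50.00 or more → 10.75% → £15.31
Kite £26.98: children's toys → 9% → £2.43
Desk lamp £45.32: home furniture, under £50.00 → 1% → £0.45
Phone case £48.65: all other tangible goods → 6% → £2.92
Floor lamp £84.27: home furniture, £50.00 or more → 10.75% → £9.06
Side table £164.05: home furniture, £50.00 or more → 10.75% → £17.64
Haircut £64.93: labor services → 3.25% → £2.11
Watch battery replacement £16.28: labor services → 3.25% → £0.53
Nightstand £175.23: home furniture, £50.00 or more → 10.75% → £18.84
AA batteries (8-pack) £10.56: all other tangible goods → 6% → £0.63
Garment alterations £41.19: labor services → 3.25% → £1.34
Total tax = £15.31 + £2.43 + £0.45 + £2.92 + £9.06 + £17.64 + £2.11 + £0.53 + £18.84 + £0.63 + £1.34 = £71.26

£71.26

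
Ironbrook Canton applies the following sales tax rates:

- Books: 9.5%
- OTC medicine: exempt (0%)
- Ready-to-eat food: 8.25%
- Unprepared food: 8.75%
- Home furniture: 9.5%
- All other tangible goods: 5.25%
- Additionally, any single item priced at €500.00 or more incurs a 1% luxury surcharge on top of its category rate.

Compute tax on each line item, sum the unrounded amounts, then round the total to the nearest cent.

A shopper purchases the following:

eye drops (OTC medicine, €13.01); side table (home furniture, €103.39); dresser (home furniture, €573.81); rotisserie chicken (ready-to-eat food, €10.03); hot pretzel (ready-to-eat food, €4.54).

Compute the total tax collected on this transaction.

Eye drops €13.01: OTC medicine → 0% → €0.00
Side table €103.39: home furniture → 9.5% → €9.82205
Dresser €573.81: home furniture → 9.5% + 1% surcharge = 10.5% → €60.25005
Rotisserie chicken €10.03: ready-to-eat food → 8.25% → €0.827475
Hot pretzel €4.54: ready-to-eat food → 8.25% → €0.37455
Unrounded tax sum = €71.274125 → €71.27

€71.27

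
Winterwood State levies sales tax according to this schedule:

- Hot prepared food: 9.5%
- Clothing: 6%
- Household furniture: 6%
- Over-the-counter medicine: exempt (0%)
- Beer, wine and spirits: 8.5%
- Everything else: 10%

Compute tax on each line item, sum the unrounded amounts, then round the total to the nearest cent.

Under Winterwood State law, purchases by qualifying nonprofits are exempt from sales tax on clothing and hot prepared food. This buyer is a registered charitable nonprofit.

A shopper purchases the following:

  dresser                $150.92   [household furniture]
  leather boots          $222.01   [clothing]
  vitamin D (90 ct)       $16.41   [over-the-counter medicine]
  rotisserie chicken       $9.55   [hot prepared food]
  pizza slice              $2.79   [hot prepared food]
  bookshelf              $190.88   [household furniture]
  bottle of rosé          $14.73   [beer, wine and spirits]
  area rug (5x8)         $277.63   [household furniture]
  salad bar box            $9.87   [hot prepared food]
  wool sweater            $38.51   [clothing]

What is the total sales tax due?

Dresser $150.92: household furniture → 6% → $9.0552
Leather boots $222.01: clothing, buyer-exempt → 0% → $0.00
Vitamin D (90 ct) $16.41: over-the-counter medicine → 0% → $0.00
Rotisserie chicken $9.55: hot prepared food, buyer-exempt → 0% → $0.00
Pizza slice $2.79: hot prepared food, buyer-exempt → 0% → $0.00
Bookshelf $190.88: household furniture → 6% → $11.4528
Bottle of rosé $14.73: beer, wine and spirits → 8.5% → $1.25205
Area rug (5x8) $277.63: household furniture → 6% → $16.6578
Salad bar box $9.87: hot prepared food, buyer-exempt → 0% → $0.00
Wool sweater $38.51: clothing, buyer-exempt → 0% → $0.00
Unrounded tax sum = $38.41785 → $38.42

$38.42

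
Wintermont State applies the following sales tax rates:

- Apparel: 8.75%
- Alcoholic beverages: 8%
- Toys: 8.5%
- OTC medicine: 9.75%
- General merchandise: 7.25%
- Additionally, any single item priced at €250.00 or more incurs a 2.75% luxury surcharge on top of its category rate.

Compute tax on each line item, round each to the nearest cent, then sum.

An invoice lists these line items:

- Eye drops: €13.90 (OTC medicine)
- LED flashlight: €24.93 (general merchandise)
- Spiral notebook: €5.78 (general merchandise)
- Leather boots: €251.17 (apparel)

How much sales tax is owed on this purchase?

€32.47

Eye drops €13.90: OTC medicine → 9.75% → €1.36
LED flashlight €24.93: general merchandise → 7.25% → €1.81
Spiral notebook €5.78: general merchandise → 7.25% → €0.42
Leather boots €251.17: apparel → 8.75% + 2.75% surcharge = 11.5% → €28.88
Total tax = €1.36 + €1.81 + €0.42 + €28.88 = €32.47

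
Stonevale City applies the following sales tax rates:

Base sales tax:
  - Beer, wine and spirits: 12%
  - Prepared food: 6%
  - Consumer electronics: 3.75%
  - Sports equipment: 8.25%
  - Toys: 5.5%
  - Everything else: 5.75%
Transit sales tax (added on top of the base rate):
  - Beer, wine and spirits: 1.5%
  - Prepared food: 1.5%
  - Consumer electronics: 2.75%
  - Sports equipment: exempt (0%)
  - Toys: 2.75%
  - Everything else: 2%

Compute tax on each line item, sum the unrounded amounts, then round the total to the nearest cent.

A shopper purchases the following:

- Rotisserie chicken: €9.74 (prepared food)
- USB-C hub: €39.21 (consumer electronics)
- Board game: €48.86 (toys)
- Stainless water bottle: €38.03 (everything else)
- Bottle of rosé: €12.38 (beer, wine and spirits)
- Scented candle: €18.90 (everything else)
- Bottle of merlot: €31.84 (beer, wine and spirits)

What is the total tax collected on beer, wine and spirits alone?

Bottle of rosé €12.38: beer, wine and spirits → 12% + 1.5% transit = 13.5% → €1.6713
Bottle of merlot €31.84: beer, wine and spirits → 12% + 1.5% transit = 13.5% → €4.2984
Tax on beer, wine and spirits: unrounded sum = €5.9697 → €5.97

€5.97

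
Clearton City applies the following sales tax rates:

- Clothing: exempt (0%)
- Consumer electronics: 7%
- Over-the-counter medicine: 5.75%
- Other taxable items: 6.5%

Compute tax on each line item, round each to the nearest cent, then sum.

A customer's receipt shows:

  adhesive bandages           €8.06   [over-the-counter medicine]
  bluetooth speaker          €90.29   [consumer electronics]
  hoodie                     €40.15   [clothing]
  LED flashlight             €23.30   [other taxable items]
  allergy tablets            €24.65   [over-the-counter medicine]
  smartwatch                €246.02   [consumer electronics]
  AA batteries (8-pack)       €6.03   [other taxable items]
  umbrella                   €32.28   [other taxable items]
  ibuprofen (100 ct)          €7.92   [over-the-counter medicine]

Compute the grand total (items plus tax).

€508.58

Adhesive bandages €8.06: over-the-counter medicine → 5.75% → €0.46
Bluetooth speaker €90.29: consumer electronics → 7% → €6.32
Hoodie €40.15: clothing → 0% → €0.00
LED flashlight €23.30: other taxable items → 6.5% → €1.51
Allergy tablets €24.65: over-the-counter medicine → 5.75% → €1.42
Smartwatch €246.02: consumer electronics → 7% → €17.22
AA batteries (8-pack) €6.03: other taxable items → 6.5% → €0.39
Umbrella €32.28: other taxable items → 6.5% → €2.10
Ibuprofen (100 ct) €7.92: over-the-counter medicine → 5.75% → €0.46
Subtotal = €478.70; tax = €29.88; total due = €508.58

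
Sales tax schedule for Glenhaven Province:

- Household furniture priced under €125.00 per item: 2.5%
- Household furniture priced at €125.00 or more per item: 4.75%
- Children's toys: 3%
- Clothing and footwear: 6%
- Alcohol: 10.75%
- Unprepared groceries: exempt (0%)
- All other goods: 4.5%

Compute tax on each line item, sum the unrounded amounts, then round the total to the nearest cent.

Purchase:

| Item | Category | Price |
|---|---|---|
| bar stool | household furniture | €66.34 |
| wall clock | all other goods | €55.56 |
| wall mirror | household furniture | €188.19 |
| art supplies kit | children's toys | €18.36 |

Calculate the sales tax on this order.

€13.65

Bar stool €66.34: household furniture, under €125.00 → 2.5% → €1.6585
Wall clock €55.56: all other goods → 4.5% → €2.5002
Wall mirror €188.19: household furniture, €125.00 or more → 4.75% → €8.939025
Art supplies kit €18.36: children's toys → 3% → €0.5508
Unrounded tax sum = €13.648525 → €13.65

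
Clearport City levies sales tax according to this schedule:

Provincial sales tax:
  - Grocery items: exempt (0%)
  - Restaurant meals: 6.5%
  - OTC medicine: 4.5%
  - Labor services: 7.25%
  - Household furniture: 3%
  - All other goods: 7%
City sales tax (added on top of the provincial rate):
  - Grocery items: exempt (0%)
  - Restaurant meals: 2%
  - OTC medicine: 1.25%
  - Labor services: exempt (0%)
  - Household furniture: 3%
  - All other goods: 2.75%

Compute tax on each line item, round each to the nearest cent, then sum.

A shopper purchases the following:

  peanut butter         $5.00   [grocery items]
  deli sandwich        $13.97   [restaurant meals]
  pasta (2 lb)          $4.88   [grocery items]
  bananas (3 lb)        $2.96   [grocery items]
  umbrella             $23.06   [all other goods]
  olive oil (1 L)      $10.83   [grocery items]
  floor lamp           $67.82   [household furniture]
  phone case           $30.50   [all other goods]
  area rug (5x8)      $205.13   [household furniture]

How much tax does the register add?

$22.79

Peanut butter $5.00: grocery items → 0% + 0% city = 0% → $0.00
Deli sandwich $13.97: restaurant meals → 6.5% + 2% city = 8.5% → $1.19
Pasta (2 lb) $4.88: grocery items → 0% + 0% city = 0% → $0.00
Bananas (3 lb) $2.96: grocery items → 0% + 0% city = 0% → $0.00
Umbrella $23.06: all other goods → 7% + 2.75% city = 9.75% → $2.25
Olive oil (1 L) $10.83: grocery items → 0% + 0% city = 0% → $0.00
Floor lamp $67.82: household furniture → 3% + 3% city = 6% → $4.07
Phone case $30.50: all other goods → 7% + 2.75% city = 9.75% → $2.97
Area rug (5x8) $205.13: household furniture → 3% + 3% city = 6% → $12.31
Total tax = $1.19 + $2.25 + $4.07 + $2.97 + $12.31 = $22.79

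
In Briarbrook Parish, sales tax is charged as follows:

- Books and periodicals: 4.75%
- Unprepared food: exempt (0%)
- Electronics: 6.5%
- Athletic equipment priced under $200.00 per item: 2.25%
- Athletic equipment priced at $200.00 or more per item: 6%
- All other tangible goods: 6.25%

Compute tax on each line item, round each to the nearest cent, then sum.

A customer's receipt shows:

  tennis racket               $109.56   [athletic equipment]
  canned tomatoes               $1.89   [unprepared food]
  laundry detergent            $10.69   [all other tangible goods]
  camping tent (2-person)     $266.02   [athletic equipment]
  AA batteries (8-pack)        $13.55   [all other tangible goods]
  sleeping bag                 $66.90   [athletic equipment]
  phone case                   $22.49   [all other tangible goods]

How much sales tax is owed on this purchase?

$22.87

Tennis racket $109.56: athletic equipment, under $200.00 → 2.25% → $2.47
Canned tomatoes $1.89: unprepared food → 0% → $0.00
Laundry detergent $10.69: all other tangible goods → 6.25% → $0.67
Camping tent (2-person) $266.02: athletic equipment, $200.00 or more → 6% → $15.96
AA batteries (8-pack) $13.55: all other tangible goods → 6.25% → $0.85
Sleeping bag $66.90: athletic equipment, under $200.00 → 2.25% → $1.51
Phone case $22.49: all other tangible goods → 6.25% → $1.41
Total tax = $2.47 + $0.67 + $15.96 + $0.85 + $1.51 + $1.41 = $22.87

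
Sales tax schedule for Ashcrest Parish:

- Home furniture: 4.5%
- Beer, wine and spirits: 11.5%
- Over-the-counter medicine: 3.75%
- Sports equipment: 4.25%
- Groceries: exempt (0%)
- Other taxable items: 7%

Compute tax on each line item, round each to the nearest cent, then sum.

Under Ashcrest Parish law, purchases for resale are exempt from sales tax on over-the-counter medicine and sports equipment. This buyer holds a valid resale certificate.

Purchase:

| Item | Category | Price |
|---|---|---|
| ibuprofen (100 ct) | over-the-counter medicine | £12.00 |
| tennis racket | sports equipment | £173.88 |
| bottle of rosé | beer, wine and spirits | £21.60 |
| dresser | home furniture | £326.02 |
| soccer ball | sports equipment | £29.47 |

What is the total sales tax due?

£17.15

Ibuprofen (100 ct) £12.00: over-the-counter medicine, buyer-exempt → 0% → £0.00
Tennis racket £173.88: sports equipment, buyer-exempt → 0% → £0.00
Bottle of rosé £21.60: beer, wine and spirits → 11.5% → £2.48
Dresser £326.02: home furniture → 4.5% → £14.67
Soccer ball £29.47: sports equipment, buyer-exempt → 0% → £0.00
Total tax = £2.48 + £14.67 = £17.15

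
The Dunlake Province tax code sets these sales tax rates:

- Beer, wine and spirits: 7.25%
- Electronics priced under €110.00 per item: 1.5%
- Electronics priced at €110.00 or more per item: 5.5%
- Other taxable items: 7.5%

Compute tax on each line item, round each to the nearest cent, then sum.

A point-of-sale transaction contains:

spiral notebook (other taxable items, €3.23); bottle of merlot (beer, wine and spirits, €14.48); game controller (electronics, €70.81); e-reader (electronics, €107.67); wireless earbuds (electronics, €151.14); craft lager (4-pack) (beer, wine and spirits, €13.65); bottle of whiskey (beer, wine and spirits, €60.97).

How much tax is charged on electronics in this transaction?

€10.99

Game controller €70.81: electronics, under €110.00 → 1.5% → €1.06
E-reader €107.67: electronics, under €110.00 → 1.5% → €1.62
Wireless earbuds €151.14: electronics, €110.00 or more → 5.5% → €8.31
Tax on electronics = €1.06 + €1.62 + €8.31 = €10.99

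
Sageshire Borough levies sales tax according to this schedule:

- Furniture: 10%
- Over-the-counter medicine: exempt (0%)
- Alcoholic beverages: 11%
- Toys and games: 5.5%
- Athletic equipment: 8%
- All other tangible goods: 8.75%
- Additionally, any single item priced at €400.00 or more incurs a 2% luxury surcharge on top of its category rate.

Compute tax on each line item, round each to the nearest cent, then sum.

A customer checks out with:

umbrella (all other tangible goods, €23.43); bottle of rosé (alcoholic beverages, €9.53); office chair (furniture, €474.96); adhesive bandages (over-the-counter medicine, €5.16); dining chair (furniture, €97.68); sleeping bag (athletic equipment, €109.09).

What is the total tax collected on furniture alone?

Office chair €474.96: furniture → 10% + 2% surcharge = 12% → €57.00
Dining chair €97.68: furniture → 10% → €9.77
Tax on furniture = €57.00 + €9.77 = €66.77

€66.77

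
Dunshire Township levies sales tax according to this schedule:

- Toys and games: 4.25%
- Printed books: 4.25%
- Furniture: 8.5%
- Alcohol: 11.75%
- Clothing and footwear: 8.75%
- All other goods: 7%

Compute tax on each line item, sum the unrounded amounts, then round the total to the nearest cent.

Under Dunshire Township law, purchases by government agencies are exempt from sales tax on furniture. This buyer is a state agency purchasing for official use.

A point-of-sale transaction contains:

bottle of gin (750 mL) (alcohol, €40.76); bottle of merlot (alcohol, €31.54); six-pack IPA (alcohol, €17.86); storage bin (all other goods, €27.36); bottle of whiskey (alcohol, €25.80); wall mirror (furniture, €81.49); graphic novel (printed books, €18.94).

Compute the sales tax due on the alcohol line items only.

€13.63

Bottle of gin (750 mL) €40.76: alcohol → 11.75% → €4.7893
Bottle of merlot €31.54: alcohol → 11.75% → €3.70595
Six-pack IPA €17.86: alcohol → 11.75% → €2.09855
Bottle of whiskey €25.80: alcohol → 11.75% → €3.0315
Tax on alcohol: unrounded sum = €13.6253 → €13.63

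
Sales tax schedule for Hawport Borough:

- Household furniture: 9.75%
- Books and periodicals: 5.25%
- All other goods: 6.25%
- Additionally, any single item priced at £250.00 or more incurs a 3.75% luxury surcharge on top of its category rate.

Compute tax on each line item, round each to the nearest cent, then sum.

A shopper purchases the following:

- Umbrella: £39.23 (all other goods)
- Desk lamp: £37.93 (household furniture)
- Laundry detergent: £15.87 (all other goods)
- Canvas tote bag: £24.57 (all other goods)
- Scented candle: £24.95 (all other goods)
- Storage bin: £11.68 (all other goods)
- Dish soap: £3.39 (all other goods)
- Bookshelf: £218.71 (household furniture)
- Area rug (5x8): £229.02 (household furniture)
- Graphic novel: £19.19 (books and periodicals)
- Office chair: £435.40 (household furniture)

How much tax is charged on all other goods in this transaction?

£7.48

Umbrella £39.23: all other goods → 6.25% → £2.45
Laundry detergent £15.87: all other goods → 6.25% → £0.99
Canvas tote bag £24.57: all other goods → 6.25% → £1.54
Scented candle £24.95: all other goods → 6.25% → £1.56
Storage bin £11.68: all other goods → 6.25% → £0.73
Dish soap £3.39: all other goods → 6.25% → £0.21
Tax on all other goods = £2.45 + £0.99 + £1.54 + £1.56 + £0.73 + £0.21 = £7.48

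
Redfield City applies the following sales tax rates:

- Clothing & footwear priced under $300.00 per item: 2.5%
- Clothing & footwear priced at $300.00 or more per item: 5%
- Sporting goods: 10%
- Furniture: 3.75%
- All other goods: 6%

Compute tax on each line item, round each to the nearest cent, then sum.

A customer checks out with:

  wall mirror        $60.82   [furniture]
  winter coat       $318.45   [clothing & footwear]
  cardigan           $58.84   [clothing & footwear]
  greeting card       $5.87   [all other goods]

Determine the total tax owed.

Wall mirror $60.82: furniture → 3.75% → $2.28
Winter coat $318.45: clothing & footwear, $300.00 or more → 5% → $15.92
Cardigan $58.84: clothing & footwear, under $300.00 → 2.5% → $1.47
Greeting card $5.87: all other goods → 6% → $0.35
Total tax = $2.28 + $15.92 + $1.47 + $0.35 = $20.02

$20.02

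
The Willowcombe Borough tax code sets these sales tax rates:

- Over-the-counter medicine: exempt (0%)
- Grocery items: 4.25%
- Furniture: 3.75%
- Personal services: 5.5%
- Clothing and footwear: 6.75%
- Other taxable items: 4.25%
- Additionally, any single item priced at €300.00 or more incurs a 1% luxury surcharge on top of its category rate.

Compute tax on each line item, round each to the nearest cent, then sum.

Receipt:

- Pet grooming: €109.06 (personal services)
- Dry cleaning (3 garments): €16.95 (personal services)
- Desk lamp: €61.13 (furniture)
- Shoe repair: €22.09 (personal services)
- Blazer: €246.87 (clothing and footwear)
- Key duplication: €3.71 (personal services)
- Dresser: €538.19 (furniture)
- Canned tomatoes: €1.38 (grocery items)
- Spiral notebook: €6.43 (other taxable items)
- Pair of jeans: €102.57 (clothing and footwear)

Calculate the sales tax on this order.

Pet grooming €109.06: personal services → 5.5% → €6.00
Dry cleaning (3 garments) €16.95: personal services → 5.5% → €0.93
Desk lamp €61.13: furniture → 3.75% → €2.29
Shoe repair €22.09: personal services → 5.5% → €1.21
Blazer €246.87: clothing and footwear → 6.75% → €16.66
Key duplication €3.71: personal services → 5.5% → €0.20
Dresser €538.19: furniture → 3.75% + 1% surcharge = 4.75% → €25.56
Canned tomatoes €1.38: grocery items → 4.25% → €0.06
Spiral notebook €6.43: other taxable items → 4.25% → €0.27
Pair of jeans €102.57: clothing and footwear → 6.75% → €6.92
Total tax = €6.00 + €0.93 + €2.29 + €1.21 + €16.66 + €0.20 + €25.56 + €0.06 + €0.27 + €6.92 = €60.10

€60.10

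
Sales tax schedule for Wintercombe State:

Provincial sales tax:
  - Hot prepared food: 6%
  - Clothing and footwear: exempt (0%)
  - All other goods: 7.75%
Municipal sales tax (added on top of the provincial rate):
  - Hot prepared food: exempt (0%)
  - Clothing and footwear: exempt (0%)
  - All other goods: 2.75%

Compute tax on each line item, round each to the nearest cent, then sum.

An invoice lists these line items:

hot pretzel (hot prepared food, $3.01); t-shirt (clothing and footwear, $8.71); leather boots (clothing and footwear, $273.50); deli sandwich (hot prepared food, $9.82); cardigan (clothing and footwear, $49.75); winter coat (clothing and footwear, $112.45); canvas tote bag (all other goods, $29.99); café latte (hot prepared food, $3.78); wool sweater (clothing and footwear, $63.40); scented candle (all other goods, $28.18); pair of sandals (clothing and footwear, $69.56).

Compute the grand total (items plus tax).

Hot pretzel $3.01: hot prepared food → 6% + 0% municipal = 6% → $0.18
T-shirt $8.71: clothing and footwear → 0% + 0% municipal = 0% → $0.00
Leather boots $273.50: clothing and footwear → 0% + 0% municipal = 0% → $0.00
Deli sandwich $9.82: hot prepared food → 6% + 0% municipal = 6% → $0.59
Cardigan $49.75: clothing and footwear → 0% + 0% municipal = 0% → $0.00
Winter coat $112.45: clothing and footwear → 0% + 0% municipal = 0% → $0.00
Canvas tote bag $29.99: all other goods → 7.75% + 2.75% municipal = 10.5% → $3.15
Café latte $3.78: hot prepared food → 6% + 0% municipal = 6% → $0.23
Wool sweater $63.40: clothing and footwear → 0% + 0% municipal = 0% → $0.00
Scented candle $28.18: all other goods → 7.75% + 2.75% municipal = 10.5% → $2.96
Pair of sandals $69.56: clothing and footwear → 0% + 0% municipal = 0% → $0.00
Subtotal = $652.15; tax = $7.11; total due = $659.26

$659.26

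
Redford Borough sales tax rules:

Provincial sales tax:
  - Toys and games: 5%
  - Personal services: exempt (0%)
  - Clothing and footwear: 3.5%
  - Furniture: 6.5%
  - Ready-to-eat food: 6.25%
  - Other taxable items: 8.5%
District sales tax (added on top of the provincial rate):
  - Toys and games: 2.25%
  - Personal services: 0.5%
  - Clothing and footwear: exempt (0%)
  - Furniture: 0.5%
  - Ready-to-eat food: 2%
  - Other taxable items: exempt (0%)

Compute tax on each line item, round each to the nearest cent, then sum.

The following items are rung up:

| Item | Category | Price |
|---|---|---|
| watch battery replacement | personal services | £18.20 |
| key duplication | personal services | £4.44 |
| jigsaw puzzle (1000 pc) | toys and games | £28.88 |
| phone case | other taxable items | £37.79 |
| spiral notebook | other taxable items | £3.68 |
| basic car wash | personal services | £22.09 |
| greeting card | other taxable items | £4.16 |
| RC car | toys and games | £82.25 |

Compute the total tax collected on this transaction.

£12.14

Watch battery replacement £18.20: personal services → 0% + 0.5% district = 0.5% → £0.09
Key duplication £4.44: personal services → 0% + 0.5% district = 0.5% → £0.02
Jigsaw puzzle (1000 pc) £28.88: toys and games → 5% + 2.25% district = 7.25% → £2.09
Phone case £37.79: other taxable items → 8.5% + 0% district = 8.5% → £3.21
Spiral notebook £3.68: other taxable items → 8.5% + 0% district = 8.5% → £0.31
Basic car wash £22.09: personal services → 0% + 0.5% district = 0.5% → £0.11
Greeting card £4.16: other taxable items → 8.5% + 0% district = 8.5% → £0.35
RC car £82.25: toys and games → 5% + 2.25% district = 7.25% → £5.96
Total tax = £0.09 + £0.02 + £2.09 + £3.21 + £0.31 + £0.11 + £0.35 + £5.96 = £12.14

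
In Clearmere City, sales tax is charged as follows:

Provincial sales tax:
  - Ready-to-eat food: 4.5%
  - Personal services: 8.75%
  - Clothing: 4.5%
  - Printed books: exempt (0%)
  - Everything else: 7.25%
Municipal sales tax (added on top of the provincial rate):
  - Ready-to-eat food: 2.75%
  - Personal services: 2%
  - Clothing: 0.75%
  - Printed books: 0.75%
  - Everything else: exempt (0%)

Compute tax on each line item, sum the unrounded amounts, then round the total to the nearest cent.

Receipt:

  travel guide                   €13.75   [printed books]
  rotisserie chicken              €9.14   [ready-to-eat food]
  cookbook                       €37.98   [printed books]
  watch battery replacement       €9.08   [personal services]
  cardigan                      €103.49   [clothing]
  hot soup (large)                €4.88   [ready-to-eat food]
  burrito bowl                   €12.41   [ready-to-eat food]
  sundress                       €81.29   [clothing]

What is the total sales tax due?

Travel guide €13.75: printed books → 0% + 0.75% municipal = 0.75% → €0.103125
Rotisserie chicken €9.14: ready-to-eat food → 4.5% + 2.75% municipal = 7.25% → €0.66265
Cookbook €37.98: printed books → 0% + 0.75% municipal = 0.75% → €0.28485
Watch battery replacement €9.08: personal services → 8.75% + 2% municipal = 10.75% → €0.9761
Cardigan €103.49: clothing → 4.5% + 0.75% municipal = 5.25% → €5.433225
Hot soup (large) €4.88: ready-to-eat food → 4.5% + 2.75% municipal = 7.25% → €0.3538
Burrito bowl €12.41: ready-to-eat food → 4.5% + 2.75% municipal = 7.25% → €0.899725
Sundress €81.29: clothing → 4.5% + 0.75% municipal = 5.25% → €4.267725
Unrounded tax sum = €12.9812 → €12.98

€12.98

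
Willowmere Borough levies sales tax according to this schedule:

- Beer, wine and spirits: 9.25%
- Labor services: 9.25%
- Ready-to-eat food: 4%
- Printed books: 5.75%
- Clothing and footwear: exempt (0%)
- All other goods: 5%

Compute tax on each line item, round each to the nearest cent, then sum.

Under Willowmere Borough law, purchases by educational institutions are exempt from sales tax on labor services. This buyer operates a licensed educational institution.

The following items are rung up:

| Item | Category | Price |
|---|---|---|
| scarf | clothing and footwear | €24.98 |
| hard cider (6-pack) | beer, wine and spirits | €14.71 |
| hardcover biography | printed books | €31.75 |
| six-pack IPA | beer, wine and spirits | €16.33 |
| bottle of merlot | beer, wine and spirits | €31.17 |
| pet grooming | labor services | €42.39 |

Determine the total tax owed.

€7.58

Scarf €24.98: clothing and footwear → 0% → €0.00
Hard cider (6-pack) €14.71: beer, wine and spirits → 9.25% → €1.36
Hardcover biography €31.75: printed books → 5.75% → €1.83
Six-pack IPA €16.33: beer, wine and spirits → 9.25% → €1.51
Bottle of merlot €31.17: beer, wine and spirits → 9.25% → €2.88
Pet grooming €42.39: labor services, buyer-exempt → 0% → €0.00
Total tax = €1.36 + €1.83 + €1.51 + €2.88 = €7.58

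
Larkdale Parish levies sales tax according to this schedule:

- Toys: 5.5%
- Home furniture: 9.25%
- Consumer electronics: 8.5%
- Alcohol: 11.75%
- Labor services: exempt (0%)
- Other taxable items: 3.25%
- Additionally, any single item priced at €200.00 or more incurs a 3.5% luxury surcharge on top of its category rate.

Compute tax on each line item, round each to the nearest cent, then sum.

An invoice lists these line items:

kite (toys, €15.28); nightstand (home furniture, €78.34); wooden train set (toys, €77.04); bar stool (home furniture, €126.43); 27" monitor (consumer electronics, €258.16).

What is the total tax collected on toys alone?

Kite €15.28: toys → 5.5% → €0.84
Wooden train set €77.04: toys → 5.5% → €4.24
Tax on toys = €0.84 + €4.24 = €5.08

€5.08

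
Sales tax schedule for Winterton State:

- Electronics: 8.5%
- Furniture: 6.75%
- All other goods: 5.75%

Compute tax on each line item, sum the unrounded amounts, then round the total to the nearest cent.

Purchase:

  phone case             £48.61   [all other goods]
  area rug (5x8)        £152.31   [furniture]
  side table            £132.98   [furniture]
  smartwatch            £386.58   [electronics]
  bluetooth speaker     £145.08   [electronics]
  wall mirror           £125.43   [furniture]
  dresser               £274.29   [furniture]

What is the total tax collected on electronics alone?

Smartwatch £386.58: electronics → 8.5% → £32.8593
Bluetooth speaker £145.08: electronics → 8.5% → £12.3318
Tax on electronics: unrounded sum = £45.1911 → £45.19

£45.19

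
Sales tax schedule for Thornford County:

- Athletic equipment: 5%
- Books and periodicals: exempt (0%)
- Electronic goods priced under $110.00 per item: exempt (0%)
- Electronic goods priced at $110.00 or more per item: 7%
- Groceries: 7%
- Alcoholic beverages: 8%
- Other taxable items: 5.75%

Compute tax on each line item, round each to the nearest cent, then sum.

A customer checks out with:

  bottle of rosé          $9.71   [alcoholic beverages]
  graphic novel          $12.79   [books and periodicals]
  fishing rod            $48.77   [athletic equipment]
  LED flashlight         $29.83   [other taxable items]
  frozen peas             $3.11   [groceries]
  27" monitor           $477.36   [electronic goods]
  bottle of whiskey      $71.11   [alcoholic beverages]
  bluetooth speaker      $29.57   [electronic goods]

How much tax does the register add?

$44.27

Bottle of rosé $9.71: alcoholic beverages → 8% → $0.78
Graphic novel $12.79: books and periodicals → 0% → $0.00
Fishing rod $48.77: athletic equipment → 5% → $2.44
LED flashlight $29.83: other taxable items → 5.75% → $1.72
Frozen peas $3.11: groceries → 7% → $0.22
27" monitor $477.36: electronic goods, $110.00 or more → 7% → $33.42
Bottle of whiskey $71.11: alcoholic beverages → 8% → $5.69
Bluetooth speaker $29.57: electronic goods, under $110.00 → 0% → $0.00
Total tax = $0.78 + $2.44 + $1.72 + $0.22 + $33.42 + $5.69 = $44.27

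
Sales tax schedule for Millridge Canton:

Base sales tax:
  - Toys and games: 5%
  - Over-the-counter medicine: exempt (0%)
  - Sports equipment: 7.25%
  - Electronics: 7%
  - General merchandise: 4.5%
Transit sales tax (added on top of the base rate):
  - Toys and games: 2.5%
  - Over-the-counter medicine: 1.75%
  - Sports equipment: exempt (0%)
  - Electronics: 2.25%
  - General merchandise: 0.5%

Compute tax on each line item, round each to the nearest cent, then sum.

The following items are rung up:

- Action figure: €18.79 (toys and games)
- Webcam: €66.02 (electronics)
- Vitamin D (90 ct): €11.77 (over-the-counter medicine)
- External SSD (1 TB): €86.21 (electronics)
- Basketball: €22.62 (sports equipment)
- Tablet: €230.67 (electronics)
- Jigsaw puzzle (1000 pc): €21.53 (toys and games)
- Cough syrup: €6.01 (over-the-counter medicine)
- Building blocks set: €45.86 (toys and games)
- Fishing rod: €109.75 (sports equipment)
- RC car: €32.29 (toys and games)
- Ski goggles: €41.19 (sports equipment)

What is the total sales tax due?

Action figure €18.79: toys and games → 5% + 2.5% transit = 7.5% → €1.41
Webcam €66.02: electronics → 7% + 2.25% transit = 9.25% → €6.11
Vitamin D (90 ct) €11.77: over-the-counter medicine → 0% + 1.75% transit = 1.75% → €0.21
External SSD (1 TB) €86.21: electronics → 7% + 2.25% transit = 9.25% → €7.97
Basketball €22.62: sports equipment → 7.25% + 0% transit = 7.25% → €1.64
Tablet €230.67: electronics → 7% + 2.25% transit = 9.25% → €21.34
Jigsaw puzzle (1000 pc) €21.53: toys and games → 5% + 2.5% transit = 7.5% → €1.61
Cough syrup €6.01: over-the-counter medicine → 0% + 1.75% transit = 1.75% → €0.11
Building blocks set €45.86: toys and games → 5% + 2.5% transit = 7.5% → €3.44
Fishing rod €109.75: sports equipment → 7.25% + 0% transit = 7.25% → €7.96
RC car €32.29: toys and games → 5% + 2.5% transit = 7.5% → €2.42
Ski goggles €41.19: sports equipment → 7.25% + 0% transit = 7.25% → €2.99
Total tax = €1.41 + €6.11 + €0.21 + €7.97 + €1.64 + €21.34 + €1.61 + €0.11 + €3.44 + €7.96 + €2.42 + €2.99 = €57.21

€57.21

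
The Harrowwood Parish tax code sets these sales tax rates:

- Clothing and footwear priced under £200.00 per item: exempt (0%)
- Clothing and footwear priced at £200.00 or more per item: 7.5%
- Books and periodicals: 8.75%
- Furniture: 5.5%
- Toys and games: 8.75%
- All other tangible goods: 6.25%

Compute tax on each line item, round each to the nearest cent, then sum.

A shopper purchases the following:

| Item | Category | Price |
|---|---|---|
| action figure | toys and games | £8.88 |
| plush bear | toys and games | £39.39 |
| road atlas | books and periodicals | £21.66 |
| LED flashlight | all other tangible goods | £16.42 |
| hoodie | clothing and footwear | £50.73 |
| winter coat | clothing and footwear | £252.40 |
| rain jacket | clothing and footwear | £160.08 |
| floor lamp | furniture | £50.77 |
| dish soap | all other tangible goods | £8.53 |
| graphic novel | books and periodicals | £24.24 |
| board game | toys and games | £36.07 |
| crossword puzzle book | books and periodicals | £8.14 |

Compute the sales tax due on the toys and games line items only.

£7.39

Action figure £8.88: toys and games → 8.75% → £0.78
Plush bear £39.39: toys and games → 8.75% → £3.45
Board game £36.07: toys and games → 8.75% → £3.16
Tax on toys and games = £0.78 + £3.45 + £3.16 = £7.39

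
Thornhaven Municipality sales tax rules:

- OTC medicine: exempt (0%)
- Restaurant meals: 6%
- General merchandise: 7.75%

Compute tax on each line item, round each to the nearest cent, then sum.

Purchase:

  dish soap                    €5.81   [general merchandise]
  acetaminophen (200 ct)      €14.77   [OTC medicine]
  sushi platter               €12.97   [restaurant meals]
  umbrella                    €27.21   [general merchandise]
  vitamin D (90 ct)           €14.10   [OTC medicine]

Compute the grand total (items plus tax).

Dish soap €5.81: general merchandise → 7.75% → €0.45
Acetaminophen (200 ct) €14.77: OTC medicine → 0% → €0.00
Sushi platter €12.97: restaurant meals → 6% → €0.78
Umbrella €27.21: general merchandise → 7.75% → €2.11
Vitamin D (90 ct) €14.10: OTC medicine → 0% → €0.00
Subtotal = €74.86; tax = €3.34; total due = €78.20

€78.20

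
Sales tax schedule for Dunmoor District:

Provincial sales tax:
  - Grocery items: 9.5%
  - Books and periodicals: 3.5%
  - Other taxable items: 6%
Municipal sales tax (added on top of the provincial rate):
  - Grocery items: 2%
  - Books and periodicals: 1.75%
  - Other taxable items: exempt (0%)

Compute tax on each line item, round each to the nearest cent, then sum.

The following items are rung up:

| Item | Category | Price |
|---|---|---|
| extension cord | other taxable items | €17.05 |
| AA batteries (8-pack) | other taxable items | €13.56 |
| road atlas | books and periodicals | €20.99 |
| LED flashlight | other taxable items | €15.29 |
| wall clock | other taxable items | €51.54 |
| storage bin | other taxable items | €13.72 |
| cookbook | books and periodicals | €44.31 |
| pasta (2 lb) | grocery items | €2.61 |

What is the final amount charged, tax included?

€189.46

Extension cord €17.05: other taxable items → 6% + 0% municipal = 6% → €1.02
AA batteries (8-pack) €13.56: other taxable items → 6% + 0% municipal = 6% → €0.81
Road atlas €20.99: books and periodicals → 3.5% + 1.75% municipal = 5.25% → €1.10
LED flashlight €15.29: other taxable items → 6% + 0% municipal = 6% → €0.92
Wall clock €51.54: other taxable items → 6% + 0% municipal = 6% → €3.09
Storage bin €13.72: other taxable items → 6% + 0% municipal = 6% → €0.82
Cookbook €44.31: books and periodicals → 3.5% + 1.75% municipal = 5.25% → €2.33
Pasta (2 lb) €2.61: grocery items → 9.5% + 2% municipal = 11.5% → €0.30
Subtotal = €179.07; tax = €10.39; total due = €189.46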